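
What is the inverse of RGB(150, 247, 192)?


Invert: (255-R, 255-G, 255-B)
R: 255-150 = 105
G: 255-247 = 8
B: 255-192 = 63
= RGB(105, 8, 63)


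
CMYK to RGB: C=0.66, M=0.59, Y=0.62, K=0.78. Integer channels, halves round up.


R = 255 × (1-C) × (1-K) = 255 × 0.34 × 0.22 = 19.074 → 19
G = 255 × (1-M) × (1-K) = 255 × 0.41 × 0.22 = 23.001 → 23
B = 255 × (1-Y) × (1-K) = 255 × 0.38 × 0.22 = 21.318 → 21
= RGB(19, 23, 21)


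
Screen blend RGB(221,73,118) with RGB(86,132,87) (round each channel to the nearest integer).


Screen: C = 255 - (255-A)×(255-B)/255, rounded to nearest integer
R: 255 - (255-221)×(255-86)/255 = 255 - 5746/255 ≈ 255 - 22.533 = 232.467 → 232
G: 255 - (255-73)×(255-132)/255 = 255 - 22386/255 ≈ 255 - 87.788 = 167.212 → 167
B: 255 - (255-118)×(255-87)/255 = 255 - 23016/255 ≈ 255 - 90.259 = 164.741 → 165
= RGB(232, 167, 165)


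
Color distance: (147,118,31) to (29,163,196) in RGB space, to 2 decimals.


d = √[(R₁-R₂)² + (G₁-G₂)² + (B₁-B₂)²]
d = √[(147-29)² + (118-163)² + (31-196)²]
d = √[13924 + 2025 + 27225]
d = √43174
d ≈ 207.78


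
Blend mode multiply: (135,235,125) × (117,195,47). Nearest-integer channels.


Multiply: C = A×B/255, rounded to nearest integer
R: 135×117/255 = 15795/255 ≈ 61.941 → 62
G: 235×195/255 = 45825/255 ≈ 179.706 → 180
B: 125×47/255 = 5875/255 ≈ 23.039 → 23
= RGB(62, 180, 23)


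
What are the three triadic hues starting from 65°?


Triadic: equally spaced at 120° intervals
H1 = 65°
H2 = (65 + 120) mod 360 = 185°
H3 = (65 + 240) mod 360 = 305°
Triadic = 65°, 185°, 305°


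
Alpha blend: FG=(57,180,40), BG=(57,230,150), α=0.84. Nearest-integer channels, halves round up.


C = α×F + (1-α)×B, with 1-α = 0.16
R: 0.84×57 + 0.16×57 = 47.88 + 9.12 = 57.00 → 57
G: 0.84×180 + 0.16×230 = 151.20 + 36.80 = 188.00 → 188
B: 0.84×40 + 0.16×150 = 33.60 + 24.00 = 57.60 → 58
= RGB(57, 188, 58)


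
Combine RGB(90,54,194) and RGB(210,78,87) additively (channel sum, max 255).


Additive: each channel = min(255, C₁+C₂)
R: 90+210 = 300 → 255
G: 54+78 = 132 → 132
B: 194+87 = 281 → 255
= RGB(255, 132, 255)


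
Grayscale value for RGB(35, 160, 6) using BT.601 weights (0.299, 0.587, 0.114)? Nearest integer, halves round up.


Gray = 0.299×R + 0.587×G + 0.114×B
Gray = 0.299×35 + 0.587×160 + 0.114×6
Gray = 10.465 + 93.920 + 0.684
Gray = 105.069 → round half up → 105
Gray = 105


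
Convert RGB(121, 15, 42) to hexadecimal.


R = 121 → 79 (hex)
G = 15 → 0F (hex)
B = 42 → 2A (hex)
Hex = #790F2A


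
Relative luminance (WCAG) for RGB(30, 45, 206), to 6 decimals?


Linearize each channel (sRGB transfer function): c = v/255; c_lin = c/12.92 if c ≤ 0.04045, else ((c+0.055)/1.055)^2.4
  R: 30/255 ≈ 0.117647 > 0.04045 → ((0.117647+0.055)/1.055)^2.4 ≈ 0.012983
  G: 45/255 ≈ 0.176471 > 0.04045 → ((0.176471+0.055)/1.055)^2.4 ≈ 0.026241
  B: 206/255 ≈ 0.807843 > 0.04045 → ((0.807843+0.055)/1.055)^2.4 ≈ 0.617207
R_lin = 0.012983, G_lin = 0.026241, B_lin = 0.617207
L = 0.2126×R + 0.7152×G + 0.0722×B
L = 0.2126×0.012983 + 0.7152×0.026241 + 0.0722×0.617207
L ≈ 0.066090


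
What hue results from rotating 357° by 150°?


New hue = (H + rotation) mod 360
New hue = (357 + 150) mod 360
= 507 mod 360
= 147°


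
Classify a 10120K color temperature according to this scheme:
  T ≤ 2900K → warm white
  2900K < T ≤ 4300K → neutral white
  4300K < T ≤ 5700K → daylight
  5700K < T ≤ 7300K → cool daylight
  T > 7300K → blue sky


Temperature: 10120K
10120K > 7300K → blue sky
Classification: blue sky


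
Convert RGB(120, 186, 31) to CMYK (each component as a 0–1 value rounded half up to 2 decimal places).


R'=120/255≈0.4706, G'=186/255≈0.7294, B'=31/255≈0.1216
K = 1 - max(R',G',B') = 1 - 186/255 = 69/255 = 0.27058… → 0.27
(1-R'-K)/(1-K) simplifies to (max-R)/max with max = 186:
C = (186-120)/186 = 66/186 = 0.35483… → 0.35
M = (186-186)/186 = 0/186 = 0 → 0.00
Y = (186-31)/186 = 155/186 = 0.83333… → 0.83
= CMYK(0.35, 0.00, 0.83, 0.27)


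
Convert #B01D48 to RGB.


B0 → 176 (R)
1D → 29 (G)
48 → 72 (B)
= RGB(176, 29, 72)


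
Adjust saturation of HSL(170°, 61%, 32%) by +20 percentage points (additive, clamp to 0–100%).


Original S = 61%
Adjustment = +20 percentage points
New S = 61 + (20) = 81
Clamp to [0, 100] → 81
= HSL(170°, 81%, 32%)


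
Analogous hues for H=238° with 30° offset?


Base hue: 238°
Left analog: (238 - 30) mod 360 = 208°
Right analog: (238 + 30) mod 360 = 268°
Analogous hues = 208° and 268°


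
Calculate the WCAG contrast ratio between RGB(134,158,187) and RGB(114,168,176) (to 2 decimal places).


Linearize each sRGB channel c=v/255: c/12.92 if c ≤ 0.04045 else ((c+0.055)/1.055)^2.4
L = 0.2126×R_lin + 0.7152×G_lin + 0.0722×B_lin
Color 1 (134,158,187):
  R=134: 134/255≈0.5255 > 0.04045 → ((0.5255+0.055)/1.055)^2.4 ≈ 0.23840
  G=158: 158/255≈0.6196 > 0.04045 → ((0.6196+0.055)/1.055)^2.4 ≈ 0.34191
  B=187: 187/255≈0.7333 > 0.04045 → ((0.7333+0.055)/1.055)^2.4 ≈ 0.49693
  L1 = 0.2126×0.23840 + 0.7152×0.34191 + 0.0722×0.49693 ≈ 0.33110
Color 2 (114,168,176):
  R=114: 114/255≈0.4471 > 0.04045 → ((0.4471+0.055)/1.055)^2.4 ≈ 0.16827
  G=168: 168/255≈0.6588 > 0.04045 → ((0.6588+0.055)/1.055)^2.4 ≈ 0.39157
  B=176: 176/255≈0.6902 > 0.04045 → ((0.6902+0.055)/1.055)^2.4 ≈ 0.43415
  L2 = 0.2126×0.16827 + 0.7152×0.39157 + 0.0722×0.43415 ≈ 0.34717
Lighter = 0.34717, Darker = 0.33110
Ratio = (L_lighter + 0.05) / (L_darker + 0.05)
Ratio = (0.34717 + 0.05) / (0.33110 + 0.05) = 0.39717 / 0.38110 ≈ 1.0422
Ratio ≈ 1.04:1


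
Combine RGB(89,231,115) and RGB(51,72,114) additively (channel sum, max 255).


Additive: each channel = min(255, C₁+C₂)
R: 89+51 = 140 → 140
G: 231+72 = 303 → 255
B: 115+114 = 229 → 229
= RGB(140, 255, 229)


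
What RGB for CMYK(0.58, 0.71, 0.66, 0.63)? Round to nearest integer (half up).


R = 255 × (1-C) × (1-K) = 255 × 0.42 × 0.37 = 39.627 → 40
G = 255 × (1-M) × (1-K) = 255 × 0.29 × 0.37 = 27.3615 → 27
B = 255 × (1-Y) × (1-K) = 255 × 0.34 × 0.37 = 32.079 → 32
= RGB(40, 27, 32)


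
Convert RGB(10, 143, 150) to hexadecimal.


R = 10 → 0A (hex)
G = 143 → 8F (hex)
B = 150 → 96 (hex)
Hex = #0A8F96


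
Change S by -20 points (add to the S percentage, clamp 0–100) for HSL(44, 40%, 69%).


Original S = 40%
Adjustment = -20 percentage points
New S = 40 + (-20) = 20
Clamp to [0, 100] → 20
= HSL(44°, 20%, 69%)


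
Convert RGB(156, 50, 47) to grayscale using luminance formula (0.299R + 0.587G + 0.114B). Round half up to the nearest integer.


Gray = 0.299×R + 0.587×G + 0.114×B
Gray = 0.299×156 + 0.587×50 + 0.114×47
Gray = 46.644 + 29.350 + 5.358
Gray = 81.352 → round half up → 81
Gray = 81


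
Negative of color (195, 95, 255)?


Invert: (255-R, 255-G, 255-B)
R: 255-195 = 60
G: 255-95 = 160
B: 255-255 = 0
= RGB(60, 160, 0)


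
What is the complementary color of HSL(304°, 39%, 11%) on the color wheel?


Complement = opposite side of color wheel = hue + 180°
H' = (304 + 180) mod 360 = 124°
S and L unchanged.
= HSL(124°, 39%, 11%)


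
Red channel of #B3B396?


Color: #B3B396
R = B3 = 179
G = B3 = 179
B = 96 = 150
Red = 179


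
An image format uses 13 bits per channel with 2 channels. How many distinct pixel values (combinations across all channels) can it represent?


Total bits = 13 bits/channel × 2 channels = 26 bits
Distinct pixel values = 2^26
= 67,108,864 pixel values


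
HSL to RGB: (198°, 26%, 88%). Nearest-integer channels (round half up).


H=198°, S=0.26, L=0.88
C = (1-|2L-1|)×S = (1-|0.76|)×0.26 = 0.0624
H' = H/60 = 198/60 ≈ 3.3000; X = C×(1-|H' mod 2 - 1|) = 0.04368
m = L - C/2 = 0.88 - 0.0312 = 0.8488
Sector ⌊H'⌋ = 3 → (R',G',B') = (0.0, 0.04368, 0.0624)
RGB = ((R'+m)×255, (G'+m)×255, (B'+m)×255) = (216.444, 227.5824, 232.356)
Round half up → RGB(216, 228, 232)


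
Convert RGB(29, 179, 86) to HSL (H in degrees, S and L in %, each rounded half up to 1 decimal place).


Normalize: R'=29/255≈0.1137, G'=179/255≈0.7020, B'=86/255≈0.3373
Max=179/255, Min=29/255, Δ=Max-Min=150/255
L = (Max+Min)/2 = (179+29)/510 = 208/510 = 0.40784… → L = 40.8%
L ≤ 0.5 → S = Δ/(Max+Min) = 150/(179+29) = 150/208 = 0.72115… → S = 72.1%
(the 1/255 factors cancel in S and H, so raw channel differences can be used)
Max is G' → H = 60 × ((B-R)/Δ + 2) = 60 × ((86-29)/150 + 2)
  57/150 + 2 = 0.38 + 2 = 2.38
  H = 60 × 2.38 = 142.8° → H = 142.8°
= HSL(142.8°, 72.1%, 40.8%)


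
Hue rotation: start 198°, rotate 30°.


New hue = (H + rotation) mod 360
New hue = (198 + 30) mod 360
= 228 mod 360
= 228°


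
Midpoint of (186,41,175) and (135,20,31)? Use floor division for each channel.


Midpoint: each channel = ⌊(C₁+C₂)/2⌋
R: ⌊(186+135)/2⌋ = 160
G: ⌊(41+20)/2⌋ = 30
B: ⌊(175+31)/2⌋ = 103
= RGB(160, 30, 103)


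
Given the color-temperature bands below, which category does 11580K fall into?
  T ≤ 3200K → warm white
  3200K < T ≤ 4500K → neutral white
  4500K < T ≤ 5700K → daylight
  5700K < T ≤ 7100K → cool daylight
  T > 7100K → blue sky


Temperature: 11580K
11580K > 7100K → blue sky
Classification: blue sky


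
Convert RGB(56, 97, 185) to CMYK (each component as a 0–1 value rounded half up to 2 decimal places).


R'=56/255≈0.2196, G'=97/255≈0.3804, B'=185/255≈0.7255
K = 1 - max(R',G',B') = 1 - 185/255 = 70/255 = 0.27450… → 0.27
(1-R'-K)/(1-K) simplifies to (max-R)/max with max = 185:
C = (185-56)/185 = 129/185 = 0.69729… → 0.70
M = (185-97)/185 = 88/185 = 0.47567… → 0.48
Y = (185-185)/185 = 0/185 = 0 → 0.00
= CMYK(0.70, 0.48, 0.00, 0.27)


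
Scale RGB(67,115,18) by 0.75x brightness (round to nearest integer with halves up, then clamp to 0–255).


Multiply each channel by 0.75, round half up, clamp to [0, 255]
R: 67×0.75 = 50.25 → round → 50
G: 115×0.75 = 86.25 → round → 86
B: 18×0.75 = 13.5 → round → 14
= RGB(50, 86, 14)


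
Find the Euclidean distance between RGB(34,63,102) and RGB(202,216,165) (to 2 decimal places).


d = √[(R₁-R₂)² + (G₁-G₂)² + (B₁-B₂)²]
d = √[(34-202)² + (63-216)² + (102-165)²]
d = √[28224 + 23409 + 3969]
d = √55602
d ≈ 235.80


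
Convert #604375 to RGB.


60 → 96 (R)
43 → 67 (G)
75 → 117 (B)
= RGB(96, 67, 117)


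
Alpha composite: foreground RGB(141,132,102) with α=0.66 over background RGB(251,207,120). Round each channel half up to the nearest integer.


C = α×F + (1-α)×B, with 1-α = 0.34
R: 0.66×141 + 0.34×251 = 93.06 + 85.34 = 178.40 → 178
G: 0.66×132 + 0.34×207 = 87.12 + 70.38 = 157.50 → 158
B: 0.66×102 + 0.34×120 = 67.32 + 40.80 = 108.12 → 108
= RGB(178, 158, 108)


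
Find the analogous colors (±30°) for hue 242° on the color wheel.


Base hue: 242°
Left analog: (242 - 30) mod 360 = 212°
Right analog: (242 + 30) mod 360 = 272°
Analogous hues = 212° and 272°


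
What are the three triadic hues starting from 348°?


Triadic: equally spaced at 120° intervals
H1 = 348°
H2 = (348 + 120) mod 360 = 108°
H3 = (348 + 240) mod 360 = 228°
Triadic = 348°, 108°, 228°


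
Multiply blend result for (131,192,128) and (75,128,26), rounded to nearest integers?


Multiply: C = A×B/255, rounded to nearest integer
R: 131×75/255 = 9825/255 ≈ 38.529 → 39
G: 192×128/255 = 24576/255 ≈ 96.376 → 96
B: 128×26/255 = 3328/255 ≈ 13.051 → 13
= RGB(39, 96, 13)


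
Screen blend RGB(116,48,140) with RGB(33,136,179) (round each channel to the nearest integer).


Screen: C = 255 - (255-A)×(255-B)/255, rounded to nearest integer
R: 255 - (255-116)×(255-33)/255 = 255 - 30858/255 ≈ 255 - 121.012 = 133.988 → 134
G: 255 - (255-48)×(255-136)/255 = 255 - 24633/255 ≈ 255 - 96.600 = 158.400 → 158
B: 255 - (255-140)×(255-179)/255 = 255 - 8740/255 ≈ 255 - 34.275 = 220.725 → 221
= RGB(134, 158, 221)


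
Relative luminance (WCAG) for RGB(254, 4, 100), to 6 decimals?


Linearize each channel (sRGB transfer function): c = v/255; c_lin = c/12.92 if c ≤ 0.04045, else ((c+0.055)/1.055)^2.4
  R: 254/255 ≈ 0.996078 > 0.04045 → ((0.996078+0.055)/1.055)^2.4 ≈ 0.991102
  G: 4/255 ≈ 0.015686 ≤ 0.04045 → 0.015686/12.92 ≈ 0.001214
  B: 100/255 ≈ 0.392157 > 0.04045 → ((0.392157+0.055)/1.055)^2.4 ≈ 0.127438
R_lin = 0.991102, G_lin = 0.001214, B_lin = 0.127438
L = 0.2126×R + 0.7152×G + 0.0722×B
L = 0.2126×0.991102 + 0.7152×0.001214 + 0.0722×0.127438
L ≈ 0.220778


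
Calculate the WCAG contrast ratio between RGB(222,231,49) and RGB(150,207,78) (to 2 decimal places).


Linearize each sRGB channel c=v/255: c/12.92 if c ≤ 0.04045 else ((c+0.055)/1.055)^2.4
L = 0.2126×R_lin + 0.7152×G_lin + 0.0722×B_lin
Color 1 (222,231,49):
  R=222: 222/255≈0.8706 > 0.04045 → ((0.8706+0.055)/1.055)^2.4 ≈ 0.73046
  G=231: 231/255≈0.9059 > 0.04045 → ((0.9059+0.055)/1.055)^2.4 ≈ 0.79910
  B=49: 49/255≈0.1922 > 0.04045 → ((0.1922+0.055)/1.055)^2.4 ≈ 0.03071
  L1 = 0.2126×0.73046 + 0.7152×0.79910 + 0.0722×0.03071 ≈ 0.72903
Color 2 (150,207,78):
  R=150: 150/255≈0.5882 > 0.04045 → ((0.5882+0.055)/1.055)^2.4 ≈ 0.30499
  G=207: 207/255≈0.8118 > 0.04045 → ((0.8118+0.055)/1.055)^2.4 ≈ 0.62396
  B=78: 78/255≈0.3059 > 0.04045 → ((0.3059+0.055)/1.055)^2.4 ≈ 0.07619
  L2 = 0.2126×0.30499 + 0.7152×0.62396 + 0.0722×0.07619 ≈ 0.51660
Lighter = 0.72903, Darker = 0.51660
Ratio = (L_lighter + 0.05) / (L_darker + 0.05)
Ratio = (0.72903 + 0.05) / (0.51660 + 0.05) = 0.77903 / 0.56660 ≈ 1.3749
Ratio ≈ 1.37:1


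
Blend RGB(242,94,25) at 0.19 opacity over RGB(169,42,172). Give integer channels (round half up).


C = α×F + (1-α)×B, with 1-α = 0.81
R: 0.19×242 + 0.81×169 = 45.98 + 136.89 = 182.87 → 183
G: 0.19×94 + 0.81×42 = 17.86 + 34.02 = 51.88 → 52
B: 0.19×25 + 0.81×172 = 4.75 + 139.32 = 144.07 → 144
= RGB(183, 52, 144)


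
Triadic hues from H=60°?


Triadic: equally spaced at 120° intervals
H1 = 60°
H2 = (60 + 120) mod 360 = 180°
H3 = (60 + 240) mod 360 = 300°
Triadic = 60°, 180°, 300°


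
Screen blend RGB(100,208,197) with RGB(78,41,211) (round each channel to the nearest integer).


Screen: C = 255 - (255-A)×(255-B)/255, rounded to nearest integer
R: 255 - (255-100)×(255-78)/255 = 255 - 27435/255 ≈ 255 - 107.588 = 147.412 → 147
G: 255 - (255-208)×(255-41)/255 = 255 - 10058/255 ≈ 255 - 39.443 = 215.557 → 216
B: 255 - (255-197)×(255-211)/255 = 255 - 2552/255 ≈ 255 - 10.008 = 244.992 → 245
= RGB(147, 216, 245)


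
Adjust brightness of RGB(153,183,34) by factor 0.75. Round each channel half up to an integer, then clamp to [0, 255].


Multiply each channel by 0.75, round half up, clamp to [0, 255]
R: 153×0.75 = 114.75 → round → 115
G: 183×0.75 = 137.25 → round → 137
B: 34×0.75 = 25.5 → round → 26
= RGB(115, 137, 26)


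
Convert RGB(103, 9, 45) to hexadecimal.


R = 103 → 67 (hex)
G = 9 → 09 (hex)
B = 45 → 2D (hex)
Hex = #67092D


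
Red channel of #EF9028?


Color: #EF9028
R = EF = 239
G = 90 = 144
B = 28 = 40
Red = 239


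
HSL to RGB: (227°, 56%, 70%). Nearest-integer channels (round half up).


H=227°, S=0.56, L=0.70
C = (1-|2L-1|)×S = (1-|0.40|)×0.56 = 0.336
H' = H/60 = 227/60 ≈ 3.7833; X = C×(1-|H' mod 2 - 1|) = 0.0728
m = L - C/2 = 0.70 - 0.168 = 0.532
Sector ⌊H'⌋ = 3 → (R',G',B') = (0.0, 0.0728, 0.336)
RGB = ((R'+m)×255, (G'+m)×255, (B'+m)×255) = (135.66, 154.224, 221.34)
Round half up → RGB(136, 154, 221)


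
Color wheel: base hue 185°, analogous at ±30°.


Base hue: 185°
Left analog: (185 - 30) mod 360 = 155°
Right analog: (185 + 30) mod 360 = 215°
Analogous hues = 155° and 215°


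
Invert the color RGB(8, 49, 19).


Invert: (255-R, 255-G, 255-B)
R: 255-8 = 247
G: 255-49 = 206
B: 255-19 = 236
= RGB(247, 206, 236)


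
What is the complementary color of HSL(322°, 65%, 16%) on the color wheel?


Complement = opposite side of color wheel = hue + 180°
H' = (322 + 180) mod 360 = 142°
S and L unchanged.
= HSL(142°, 65%, 16%)


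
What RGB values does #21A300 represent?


21 → 33 (R)
A3 → 163 (G)
00 → 0 (B)
= RGB(33, 163, 0)


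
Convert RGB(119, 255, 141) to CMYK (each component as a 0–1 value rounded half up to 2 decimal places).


R'=119/255≈0.4667, G'=255/255≈1.0000, B'=141/255≈0.5529
K = 1 - max(R',G',B') = 1 - 255/255 = 0/255 = 0 → 0.00
(1-R'-K)/(1-K) simplifies to (max-R)/max with max = 255:
C = (255-119)/255 = 136/255 = 0.53333… → 0.53
M = (255-255)/255 = 0/255 = 0 → 0.00
Y = (255-141)/255 = 114/255 = 0.44705… → 0.45
= CMYK(0.53, 0.00, 0.45, 0.00)


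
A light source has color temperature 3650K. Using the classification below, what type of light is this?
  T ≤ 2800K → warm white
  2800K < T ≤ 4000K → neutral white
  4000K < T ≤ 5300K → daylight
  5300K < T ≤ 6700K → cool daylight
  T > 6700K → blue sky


Temperature: 3650K
2800K < 3650K ≤ 4000K → neutral white
Classification: neutral white


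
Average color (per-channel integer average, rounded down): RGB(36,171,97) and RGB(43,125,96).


Midpoint: each channel = ⌊(C₁+C₂)/2⌋
R: ⌊(36+43)/2⌋ = 39
G: ⌊(171+125)/2⌋ = 148
B: ⌊(97+96)/2⌋ = 96
= RGB(39, 148, 96)


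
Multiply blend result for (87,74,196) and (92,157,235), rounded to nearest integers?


Multiply: C = A×B/255, rounded to nearest integer
R: 87×92/255 = 8004/255 ≈ 31.388 → 31
G: 74×157/255 = 11618/255 ≈ 45.561 → 46
B: 196×235/255 = 46060/255 ≈ 180.627 → 181
= RGB(31, 46, 181)


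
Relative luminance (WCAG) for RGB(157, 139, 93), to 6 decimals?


Linearize each channel (sRGB transfer function): c = v/255; c_lin = c/12.92 if c ≤ 0.04045, else ((c+0.055)/1.055)^2.4
  R: 157/255 ≈ 0.615686 > 0.04045 → ((0.615686+0.055)/1.055)^2.4 ≈ 0.337164
  G: 139/255 ≈ 0.545098 > 0.04045 → ((0.545098+0.055)/1.055)^2.4 ≈ 0.258183
  B: 93/255 ≈ 0.364706 > 0.04045 → ((0.364706+0.055)/1.055)^2.4 ≈ 0.109462
R_lin = 0.337164, G_lin = 0.258183, B_lin = 0.109462
L = 0.2126×R + 0.7152×G + 0.0722×B
L = 0.2126×0.337164 + 0.7152×0.258183 + 0.0722×0.109462
L ≈ 0.264236


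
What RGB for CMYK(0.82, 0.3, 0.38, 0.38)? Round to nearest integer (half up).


R = 255 × (1-C) × (1-K) = 255 × 0.18 × 0.62 = 28.458 → 28
G = 255 × (1-M) × (1-K) = 255 × 0.70 × 0.62 = 110.67 → 111
B = 255 × (1-Y) × (1-K) = 255 × 0.62 × 0.62 = 98.022 → 98
= RGB(28, 111, 98)


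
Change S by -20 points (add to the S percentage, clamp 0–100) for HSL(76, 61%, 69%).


Original S = 61%
Adjustment = -20 percentage points
New S = 61 + (-20) = 41
Clamp to [0, 100] → 41
= HSL(76°, 41%, 69%)


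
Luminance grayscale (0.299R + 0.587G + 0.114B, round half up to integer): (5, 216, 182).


Gray = 0.299×R + 0.587×G + 0.114×B
Gray = 0.299×5 + 0.587×216 + 0.114×182
Gray = 1.495 + 126.792 + 20.748
Gray = 149.035 → round half up → 149
Gray = 149


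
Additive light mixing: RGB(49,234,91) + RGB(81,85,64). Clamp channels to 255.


Additive: each channel = min(255, C₁+C₂)
R: 49+81 = 130 → 130
G: 234+85 = 319 → 255
B: 91+64 = 155 → 155
= RGB(130, 255, 155)


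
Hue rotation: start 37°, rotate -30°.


New hue = (H + rotation) mod 360
New hue = (37 -30) mod 360
= 7 mod 360
= 7°


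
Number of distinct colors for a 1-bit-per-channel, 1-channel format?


Total bits = 1 bits/channel × 1 channels = 1 bits
Distinct colors = 2^1
= 2 colors


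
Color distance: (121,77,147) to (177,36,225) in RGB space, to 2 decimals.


d = √[(R₁-R₂)² + (G₁-G₂)² + (B₁-B₂)²]
d = √[(121-177)² + (77-36)² + (147-225)²]
d = √[3136 + 1681 + 6084]
d = √10901
d ≈ 104.41


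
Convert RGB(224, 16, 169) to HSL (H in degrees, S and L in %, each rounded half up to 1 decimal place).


Normalize: R'=224/255≈0.8784, G'=16/255≈0.0627, B'=169/255≈0.6627
Max=224/255, Min=16/255, Δ=Max-Min=208/255
L = (Max+Min)/2 = (224+16)/510 = 240/510 = 0.47058… → L = 47.1%
L ≤ 0.5 → S = Δ/(Max+Min) = 208/(224+16) = 208/240 = 0.86666… → S = 86.7%
(the 1/255 factors cancel in S and H, so raw channel differences can be used)
Max is R' → H = 60 × (((G-B)/Δ) mod 6) = 60 × (((16-169)/208) mod 6)
  (-153)/208 = -0.7355…; negative, so add 6 → 5.2644…
  H = 60 × 5.2644… = 315.865…° → H = 315.9°
= HSL(315.9°, 86.7%, 47.1%)


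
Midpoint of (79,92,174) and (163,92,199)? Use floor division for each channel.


Midpoint: each channel = ⌊(C₁+C₂)/2⌋
R: ⌊(79+163)/2⌋ = 121
G: ⌊(92+92)/2⌋ = 92
B: ⌊(174+199)/2⌋ = 186
= RGB(121, 92, 186)


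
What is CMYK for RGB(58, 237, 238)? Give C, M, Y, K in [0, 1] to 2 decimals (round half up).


R'=58/255≈0.2275, G'=237/255≈0.9294, B'=238/255≈0.9333
K = 1 - max(R',G',B') = 1 - 238/255 = 17/255 = 0.06666… → 0.07
(1-R'-K)/(1-K) simplifies to (max-R)/max with max = 238:
C = (238-58)/238 = 180/238 = 0.75630… → 0.76
M = (238-237)/238 = 1/238 = 0.00420… → 0.00
Y = (238-238)/238 = 0/238 = 0 → 0.00
= CMYK(0.76, 0.00, 0.00, 0.07)


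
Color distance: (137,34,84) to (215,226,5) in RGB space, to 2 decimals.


d = √[(R₁-R₂)² + (G₁-G₂)² + (B₁-B₂)²]
d = √[(137-215)² + (34-226)² + (84-5)²]
d = √[6084 + 36864 + 6241]
d = √49189
d ≈ 221.79


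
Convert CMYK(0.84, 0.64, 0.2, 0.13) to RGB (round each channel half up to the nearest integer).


R = 255 × (1-C) × (1-K) = 255 × 0.16 × 0.87 = 35.496 → 35
G = 255 × (1-M) × (1-K) = 255 × 0.36 × 0.87 = 79.866 → 80
B = 255 × (1-Y) × (1-K) = 255 × 0.80 × 0.87 = 177.48 → 177
= RGB(35, 80, 177)


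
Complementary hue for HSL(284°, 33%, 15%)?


Complement = opposite side of color wheel = hue + 180°
H' = (284 + 180) mod 360 = 104°
S and L unchanged.
= HSL(104°, 33%, 15%)


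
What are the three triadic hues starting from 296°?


Triadic: equally spaced at 120° intervals
H1 = 296°
H2 = (296 + 120) mod 360 = 56°
H3 = (296 + 240) mod 360 = 176°
Triadic = 296°, 56°, 176°


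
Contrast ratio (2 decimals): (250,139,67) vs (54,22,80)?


Linearize each sRGB channel c=v/255: c/12.92 if c ≤ 0.04045 else ((c+0.055)/1.055)^2.4
L = 0.2126×R_lin + 0.7152×G_lin + 0.0722×B_lin
Color 1 (250,139,67):
  R=250: 250/255≈0.9804 > 0.04045 → ((0.9804+0.055)/1.055)^2.4 ≈ 0.95597
  G=139: 139/255≈0.5451 > 0.04045 → ((0.5451+0.055)/1.055)^2.4 ≈ 0.25818
  B=67: 67/255≈0.2627 > 0.04045 → ((0.2627+0.055)/1.055)^2.4 ≈ 0.05613
  L1 = 0.2126×0.95597 + 0.7152×0.25818 + 0.0722×0.05613 ≈ 0.39194
Color 2 (54,22,80):
  R=54: 54/255≈0.2118 > 0.04045 → ((0.2118+0.055)/1.055)^2.4 ≈ 0.03689
  G=22: 22/255≈0.0863 > 0.04045 → ((0.0863+0.055)/1.055)^2.4 ≈ 0.00802
  B=80: 80/255≈0.3137 > 0.04045 → ((0.3137+0.055)/1.055)^2.4 ≈ 0.08022
  L2 = 0.2126×0.03689 + 0.7152×0.00802 + 0.0722×0.08022 ≈ 0.01937
Lighter = 0.39194, Darker = 0.01937
Ratio = (L_lighter + 0.05) / (L_darker + 0.05)
Ratio = (0.39194 + 0.05) / (0.01937 + 0.05) = 0.44194 / 0.06937 ≈ 6.3706
Ratio ≈ 6.37:1


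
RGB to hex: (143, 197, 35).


R = 143 → 8F (hex)
G = 197 → C5 (hex)
B = 35 → 23 (hex)
Hex = #8FC523


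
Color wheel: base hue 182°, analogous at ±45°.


Base hue: 182°
Left analog: (182 - 45) mod 360 = 137°
Right analog: (182 + 45) mod 360 = 227°
Analogous hues = 137° and 227°


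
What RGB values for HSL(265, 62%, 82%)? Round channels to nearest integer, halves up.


H=265°, S=0.62, L=0.82
C = (1-|2L-1|)×S = (1-|0.64|)×0.62 = 0.2232
H' = H/60 = 265/60 ≈ 4.4167; X = C×(1-|H' mod 2 - 1|) = 0.093
m = L - C/2 = 0.82 - 0.1116 = 0.7084
Sector ⌊H'⌋ = 4 → (R',G',B') = (0.093, 0.0, 0.2232)
RGB = ((R'+m)×255, (G'+m)×255, (B'+m)×255) = (204.357, 180.642, 237.558)
Round half up → RGB(204, 181, 238)


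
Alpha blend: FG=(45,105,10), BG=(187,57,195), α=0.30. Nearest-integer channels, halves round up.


C = α×F + (1-α)×B, with 1-α = 0.70
R: 0.30×45 + 0.70×187 = 13.50 + 130.90 = 144.40 → 144
G: 0.30×105 + 0.70×57 = 31.50 + 39.90 = 71.40 → 71
B: 0.30×10 + 0.70×195 = 3.00 + 136.50 = 139.50 → 140
= RGB(144, 71, 140)


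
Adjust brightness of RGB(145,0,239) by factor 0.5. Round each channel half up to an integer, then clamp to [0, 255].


Multiply each channel by 0.5, round half up, clamp to [0, 255]
R: 145×0.5 = 72.5 → round → 73
G: 0×0.5 = 0
B: 239×0.5 = 119.5 → round → 120
= RGB(73, 0, 120)


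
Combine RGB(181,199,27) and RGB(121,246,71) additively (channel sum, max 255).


Additive: each channel = min(255, C₁+C₂)
R: 181+121 = 302 → 255
G: 199+246 = 445 → 255
B: 27+71 = 98 → 98
= RGB(255, 255, 98)


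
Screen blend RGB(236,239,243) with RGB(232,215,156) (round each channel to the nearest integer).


Screen: C = 255 - (255-A)×(255-B)/255, rounded to nearest integer
R: 255 - (255-236)×(255-232)/255 = 255 - 437/255 ≈ 255 - 1.714 = 253.286 → 253
G: 255 - (255-239)×(255-215)/255 = 255 - 640/255 ≈ 255 - 2.510 = 252.490 → 252
B: 255 - (255-243)×(255-156)/255 = 255 - 1188/255 ≈ 255 - 4.659 = 250.341 → 250
= RGB(253, 252, 250)


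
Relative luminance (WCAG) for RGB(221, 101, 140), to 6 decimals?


Linearize each channel (sRGB transfer function): c = v/255; c_lin = c/12.92 if c ≤ 0.04045, else ((c+0.055)/1.055)^2.4
  R: 221/255 ≈ 0.866667 > 0.04045 → ((0.866667+0.055)/1.055)^2.4 ≈ 0.723055
  G: 101/255 ≈ 0.396078 > 0.04045 → ((0.396078+0.055)/1.055)^2.4 ≈ 0.130136
  B: 140/255 ≈ 0.549020 > 0.04045 → ((0.549020+0.055)/1.055)^2.4 ≈ 0.262251
R_lin = 0.723055, G_lin = 0.130136, B_lin = 0.262251
L = 0.2126×R + 0.7152×G + 0.0722×B
L = 0.2126×0.723055 + 0.7152×0.130136 + 0.0722×0.262251
L ≈ 0.265730


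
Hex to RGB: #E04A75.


E0 → 224 (R)
4A → 74 (G)
75 → 117 (B)
= RGB(224, 74, 117)


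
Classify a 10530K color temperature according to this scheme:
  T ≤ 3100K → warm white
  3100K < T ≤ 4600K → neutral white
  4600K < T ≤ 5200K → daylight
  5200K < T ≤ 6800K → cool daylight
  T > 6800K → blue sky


Temperature: 10530K
10530K > 6800K → blue sky
Classification: blue sky


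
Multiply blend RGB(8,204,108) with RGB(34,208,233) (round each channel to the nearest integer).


Multiply: C = A×B/255, rounded to nearest integer
R: 8×34/255 = 272/255 ≈ 1.067 → 1
G: 204×208/255 = 42432/255 ≈ 166.400 → 166
B: 108×233/255 = 25164/255 ≈ 98.682 → 99
= RGB(1, 166, 99)


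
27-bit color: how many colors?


Colors = 2^bits = 2^27
= 134,217,728 colors


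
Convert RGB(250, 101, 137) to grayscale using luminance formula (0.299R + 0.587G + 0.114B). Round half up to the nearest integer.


Gray = 0.299×R + 0.587×G + 0.114×B
Gray = 0.299×250 + 0.587×101 + 0.114×137
Gray = 74.750 + 59.287 + 15.618
Gray = 149.655 → round half up → 150
Gray = 150


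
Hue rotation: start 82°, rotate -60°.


New hue = (H + rotation) mod 360
New hue = (82 -60) mod 360
= 22 mod 360
= 22°


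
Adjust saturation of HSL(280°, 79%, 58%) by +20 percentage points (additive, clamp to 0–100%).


Original S = 79%
Adjustment = +20 percentage points
New S = 79 + (20) = 99
Clamp to [0, 100] → 99
= HSL(280°, 99%, 58%)


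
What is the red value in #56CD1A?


Color: #56CD1A
R = 56 = 86
G = CD = 205
B = 1A = 26
Red = 86


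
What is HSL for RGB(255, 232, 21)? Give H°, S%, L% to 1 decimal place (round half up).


Normalize: R'=255/255≈1.0000, G'=232/255≈0.9098, B'=21/255≈0.0824
Max=255/255, Min=21/255, Δ=Max-Min=234/255
L = (Max+Min)/2 = (255+21)/510 = 276/510 = 0.54117… → L = 54.1%
L > 0.5 → S = Δ/(2-Max-Min) = 234/(510-255-21) = 234/234 = 1 → S = 100.0%
(the 1/255 factors cancel in S and H, so raw channel differences can be used)
Max is R' → H = 60 × (((G-B)/Δ) mod 6) = 60 × (((232-21)/234) mod 6)
  211/234 = 0.9017…
  H = 60 × 0.9017… = 54.102…° → H = 54.1°
= HSL(54.1°, 100.0%, 54.1%)


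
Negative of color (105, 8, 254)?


Invert: (255-R, 255-G, 255-B)
R: 255-105 = 150
G: 255-8 = 247
B: 255-254 = 1
= RGB(150, 247, 1)


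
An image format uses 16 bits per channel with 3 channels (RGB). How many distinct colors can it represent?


Total bits = 16 bits/channel × 3 channels = 48 bits
Distinct colors = 2^48
= 281,474,976,710,656 colors


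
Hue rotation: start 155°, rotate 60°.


New hue = (H + rotation) mod 360
New hue = (155 + 60) mod 360
= 215 mod 360
= 215°


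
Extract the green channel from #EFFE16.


Color: #EFFE16
R = EF = 239
G = FE = 254
B = 16 = 22
Green = 254


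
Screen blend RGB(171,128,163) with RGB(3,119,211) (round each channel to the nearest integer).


Screen: C = 255 - (255-A)×(255-B)/255, rounded to nearest integer
R: 255 - (255-171)×(255-3)/255 = 255 - 21168/255 ≈ 255 - 83.012 = 171.988 → 172
G: 255 - (255-128)×(255-119)/255 = 255 - 17272/255 ≈ 255 - 67.733 = 187.267 → 187
B: 255 - (255-163)×(255-211)/255 = 255 - 4048/255 ≈ 255 - 15.875 = 239.125 → 239
= RGB(172, 187, 239)


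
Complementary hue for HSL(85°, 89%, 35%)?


Complement = opposite side of color wheel = hue + 180°
H' = (85 + 180) mod 360 = 265°
S and L unchanged.
= HSL(265°, 89%, 35%)


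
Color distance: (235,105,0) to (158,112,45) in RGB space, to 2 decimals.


d = √[(R₁-R₂)² + (G₁-G₂)² + (B₁-B₂)²]
d = √[(235-158)² + (105-112)² + (0-45)²]
d = √[5929 + 49 + 2025]
d = √8003
d ≈ 89.46


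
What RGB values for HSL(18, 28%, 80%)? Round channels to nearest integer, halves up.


H=18°, S=0.28, L=0.80
C = (1-|2L-1|)×S = (1-|0.60|)×0.28 = 0.112
H' = H/60 = 18/60 ≈ 0.3000; X = C×(1-|H' mod 2 - 1|) = 0.0336
m = L - C/2 = 0.80 - 0.056 = 0.744
Sector ⌊H'⌋ = 0 → (R',G',B') = (0.112, 0.0336, 0.0)
RGB = ((R'+m)×255, (G'+m)×255, (B'+m)×255) = (218.28, 198.288, 189.72)
Round half up → RGB(218, 198, 190)


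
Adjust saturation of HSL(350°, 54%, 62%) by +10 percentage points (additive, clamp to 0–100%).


Original S = 54%
Adjustment = +10 percentage points
New S = 54 + (10) = 64
Clamp to [0, 100] → 64
= HSL(350°, 64%, 62%)


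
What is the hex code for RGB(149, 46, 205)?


R = 149 → 95 (hex)
G = 46 → 2E (hex)
B = 205 → CD (hex)
Hex = #952ECD


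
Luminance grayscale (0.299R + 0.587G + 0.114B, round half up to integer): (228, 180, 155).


Gray = 0.299×R + 0.587×G + 0.114×B
Gray = 0.299×228 + 0.587×180 + 0.114×155
Gray = 68.172 + 105.660 + 17.670
Gray = 191.502 → round half up → 192
Gray = 192


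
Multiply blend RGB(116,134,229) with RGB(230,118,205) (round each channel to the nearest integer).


Multiply: C = A×B/255, rounded to nearest integer
R: 116×230/255 = 26680/255 ≈ 104.627 → 105
G: 134×118/255 = 15812/255 ≈ 62.008 → 62
B: 229×205/255 = 46945/255 ≈ 184.098 → 184
= RGB(105, 62, 184)


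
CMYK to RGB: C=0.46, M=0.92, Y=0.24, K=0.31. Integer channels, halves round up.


R = 255 × (1-C) × (1-K) = 255 × 0.54 × 0.69 = 95.013 → 95
G = 255 × (1-M) × (1-K) = 255 × 0.08 × 0.69 = 14.076 → 14
B = 255 × (1-Y) × (1-K) = 255 × 0.76 × 0.69 = 133.722 → 134
= RGB(95, 14, 134)


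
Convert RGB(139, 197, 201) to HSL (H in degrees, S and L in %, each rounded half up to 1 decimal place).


Normalize: R'=139/255≈0.5451, G'=197/255≈0.7725, B'=201/255≈0.7882
Max=201/255, Min=139/255, Δ=Max-Min=62/255
L = (Max+Min)/2 = (201+139)/510 = 340/510 = 0.66666… → L = 66.7%
L > 0.5 → S = Δ/(2-Max-Min) = 62/(510-201-139) = 62/170 = 0.36470… → S = 36.5%
(the 1/255 factors cancel in S and H, so raw channel differences can be used)
Max is B' → H = 60 × ((R-G)/Δ + 4) = 60 × ((139-197)/62 + 4)
  -58/62 + 4 = -0.9354… + 4 = 3.0645…
  H = 60 × 3.0645… = 183.870…° → H = 183.9°
= HSL(183.9°, 36.5%, 66.7%)


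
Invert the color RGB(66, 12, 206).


Invert: (255-R, 255-G, 255-B)
R: 255-66 = 189
G: 255-12 = 243
B: 255-206 = 49
= RGB(189, 243, 49)


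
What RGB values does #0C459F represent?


0C → 12 (R)
45 → 69 (G)
9F → 159 (B)
= RGB(12, 69, 159)


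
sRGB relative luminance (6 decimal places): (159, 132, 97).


Linearize each channel (sRGB transfer function): c = v/255; c_lin = c/12.92 if c ≤ 0.04045, else ((c+0.055)/1.055)^2.4
  R: 159/255 ≈ 0.623529 > 0.04045 → ((0.623529+0.055)/1.055)^2.4 ≈ 0.346704
  G: 132/255 ≈ 0.517647 > 0.04045 → ((0.517647+0.055)/1.055)^2.4 ≈ 0.230740
  B: 97/255 ≈ 0.380392 > 0.04045 → ((0.380392+0.055)/1.055)^2.4 ≈ 0.119538
R_lin = 0.346704, G_lin = 0.230740, B_lin = 0.119538
L = 0.2126×R + 0.7152×G + 0.0722×B
L = 0.2126×0.346704 + 0.7152×0.230740 + 0.0722×0.119538
L ≈ 0.247365


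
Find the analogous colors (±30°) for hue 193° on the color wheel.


Base hue: 193°
Left analog: (193 - 30) mod 360 = 163°
Right analog: (193 + 30) mod 360 = 223°
Analogous hues = 163° and 223°


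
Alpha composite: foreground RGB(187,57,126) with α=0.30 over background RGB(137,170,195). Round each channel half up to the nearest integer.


C = α×F + (1-α)×B, with 1-α = 0.70
R: 0.30×187 + 0.70×137 = 56.10 + 95.90 = 152.00 → 152
G: 0.30×57 + 0.70×170 = 17.10 + 119.00 = 136.10 → 136
B: 0.30×126 + 0.70×195 = 37.80 + 136.50 = 174.30 → 174
= RGB(152, 136, 174)


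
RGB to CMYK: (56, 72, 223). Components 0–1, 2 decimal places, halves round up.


R'=56/255≈0.2196, G'=72/255≈0.2824, B'=223/255≈0.8745
K = 1 - max(R',G',B') = 1 - 223/255 = 32/255 = 0.12549… → 0.13
(1-R'-K)/(1-K) simplifies to (max-R)/max with max = 223:
C = (223-56)/223 = 167/223 = 0.74887… → 0.75
M = (223-72)/223 = 151/223 = 0.67713… → 0.68
Y = (223-223)/223 = 0/223 = 0 → 0.00
= CMYK(0.75, 0.68, 0.00, 0.13)


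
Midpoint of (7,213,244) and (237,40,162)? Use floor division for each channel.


Midpoint: each channel = ⌊(C₁+C₂)/2⌋
R: ⌊(7+237)/2⌋ = 122
G: ⌊(213+40)/2⌋ = 126
B: ⌊(244+162)/2⌋ = 203
= RGB(122, 126, 203)


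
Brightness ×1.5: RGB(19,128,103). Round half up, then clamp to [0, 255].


Multiply each channel by 1.5, round half up, clamp to [0, 255]
R: 19×1.5 = 28.5 → round → 29
G: 128×1.5 = 192
B: 103×1.5 = 154.5 → round → 155
= RGB(29, 192, 155)


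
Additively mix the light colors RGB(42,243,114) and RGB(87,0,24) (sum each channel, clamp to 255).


Additive: each channel = min(255, C₁+C₂)
R: 42+87 = 129 → 129
G: 243+0 = 243 → 243
B: 114+24 = 138 → 138
= RGB(129, 243, 138)


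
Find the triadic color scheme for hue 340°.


Triadic: equally spaced at 120° intervals
H1 = 340°
H2 = (340 + 120) mod 360 = 100°
H3 = (340 + 240) mod 360 = 220°
Triadic = 340°, 100°, 220°


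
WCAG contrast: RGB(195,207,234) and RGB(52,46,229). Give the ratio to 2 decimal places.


Linearize each sRGB channel c=v/255: c/12.92 if c ≤ 0.04045 else ((c+0.055)/1.055)^2.4
L = 0.2126×R_lin + 0.7152×G_lin + 0.0722×B_lin
Color 1 (195,207,234):
  R=195: 195/255≈0.7647 > 0.04045 → ((0.7647+0.055)/1.055)^2.4 ≈ 0.54572
  G=207: 207/255≈0.8118 > 0.04045 → ((0.8118+0.055)/1.055)^2.4 ≈ 0.62396
  B=234: 234/255≈0.9176 > 0.04045 → ((0.9176+0.055)/1.055)^2.4 ≈ 0.82279
  L1 = 0.2126×0.54572 + 0.7152×0.62396 + 0.0722×0.82279 ≈ 0.62168
Color 2 (52,46,229):
  R=52: 52/255≈0.2039 > 0.04045 → ((0.2039+0.055)/1.055)^2.4 ≈ 0.03434
  G=46: 46/255≈0.1804 > 0.04045 → ((0.1804+0.055)/1.055)^2.4 ≈ 0.02732
  B=229: 229/255≈0.8980 > 0.04045 → ((0.8980+0.055)/1.055)^2.4 ≈ 0.78354
  L2 = 0.2126×0.03434 + 0.7152×0.02732 + 0.0722×0.78354 ≈ 0.08341
Lighter = 0.62168, Darker = 0.08341
Ratio = (L_lighter + 0.05) / (L_darker + 0.05)
Ratio = (0.62168 + 0.05) / (0.08341 + 0.05) = 0.67168 / 0.13341 ≈ 5.0347
Ratio ≈ 5.03:1


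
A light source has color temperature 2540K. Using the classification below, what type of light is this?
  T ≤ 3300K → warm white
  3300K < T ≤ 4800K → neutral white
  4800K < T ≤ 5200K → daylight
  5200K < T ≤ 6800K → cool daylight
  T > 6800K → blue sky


Temperature: 2540K
2540K ≤ 3300K → warm white
Classification: warm white


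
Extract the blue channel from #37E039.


Color: #37E039
R = 37 = 55
G = E0 = 224
B = 39 = 57
Blue = 57


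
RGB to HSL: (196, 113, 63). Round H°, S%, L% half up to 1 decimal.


Normalize: R'=196/255≈0.7686, G'=113/255≈0.4431, B'=63/255≈0.2471
Max=196/255, Min=63/255, Δ=Max-Min=133/255
L = (Max+Min)/2 = (196+63)/510 = 259/510 = 0.50784… → L = 50.8%
L > 0.5 → S = Δ/(2-Max-Min) = 133/(510-196-63) = 133/251 = 0.52988… → S = 53.0%
(the 1/255 factors cancel in S and H, so raw channel differences can be used)
Max is R' → H = 60 × (((G-B)/Δ) mod 6) = 60 × (((113-63)/133) mod 6)
  50/133 = 0.3759…
  H = 60 × 0.3759… = 22.556…° → H = 22.6°
= HSL(22.6°, 53.0%, 50.8%)


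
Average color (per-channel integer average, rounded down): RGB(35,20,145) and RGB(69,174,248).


Midpoint: each channel = ⌊(C₁+C₂)/2⌋
R: ⌊(35+69)/2⌋ = 52
G: ⌊(20+174)/2⌋ = 97
B: ⌊(145+248)/2⌋ = 196
= RGB(52, 97, 196)


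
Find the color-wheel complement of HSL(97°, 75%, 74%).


Complement = opposite side of color wheel = hue + 180°
H' = (97 + 180) mod 360 = 277°
S and L unchanged.
= HSL(277°, 75%, 74%)


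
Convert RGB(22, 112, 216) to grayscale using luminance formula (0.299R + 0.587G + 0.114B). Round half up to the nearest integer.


Gray = 0.299×R + 0.587×G + 0.114×B
Gray = 0.299×22 + 0.587×112 + 0.114×216
Gray = 6.578 + 65.744 + 24.624
Gray = 96.946 → round half up → 97
Gray = 97


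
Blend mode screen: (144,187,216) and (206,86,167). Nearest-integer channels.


Screen: C = 255 - (255-A)×(255-B)/255, rounded to nearest integer
R: 255 - (255-144)×(255-206)/255 = 255 - 5439/255 ≈ 255 - 21.329 = 233.671 → 234
G: 255 - (255-187)×(255-86)/255 = 255 - 11492/255 ≈ 255 - 45.067 = 209.933 → 210
B: 255 - (255-216)×(255-167)/255 = 255 - 3432/255 ≈ 255 - 13.459 = 241.541 → 242
= RGB(234, 210, 242)


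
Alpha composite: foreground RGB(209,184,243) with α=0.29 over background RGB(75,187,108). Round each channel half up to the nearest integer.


C = α×F + (1-α)×B, with 1-α = 0.71
R: 0.29×209 + 0.71×75 = 60.61 + 53.25 = 113.86 → 114
G: 0.29×184 + 0.71×187 = 53.36 + 132.77 = 186.13 → 186
B: 0.29×243 + 0.71×108 = 70.47 + 76.68 = 147.15 → 147
= RGB(114, 186, 147)


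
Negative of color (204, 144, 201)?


Invert: (255-R, 255-G, 255-B)
R: 255-204 = 51
G: 255-144 = 111
B: 255-201 = 54
= RGB(51, 111, 54)


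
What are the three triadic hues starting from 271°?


Triadic: equally spaced at 120° intervals
H1 = 271°
H2 = (271 + 120) mod 360 = 31°
H3 = (271 + 240) mod 360 = 151°
Triadic = 271°, 31°, 151°


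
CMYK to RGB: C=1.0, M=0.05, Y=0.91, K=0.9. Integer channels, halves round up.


R = 255 × (1-C) × (1-K) = 255 × 0.00 × 0.10 = 0
G = 255 × (1-M) × (1-K) = 255 × 0.95 × 0.10 = 24.225 → 24
B = 255 × (1-Y) × (1-K) = 255 × 0.09 × 0.10 = 2.295 → 2
= RGB(0, 24, 2)


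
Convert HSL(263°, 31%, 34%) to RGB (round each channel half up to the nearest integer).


H=263°, S=0.31, L=0.34
C = (1-|2L-1|)×S = (1-|-0.32|)×0.31 = 0.2108
H' = H/60 = 263/60 ≈ 4.3833; X = C×(1-|H' mod 2 - 1|) ≈ 0.0808
m = L - C/2 = 0.34 - 0.1054 = 0.2346
Sector ⌊H'⌋ = 4 → (R',G',B') = (≈0.0808, 0.0, 0.2108)
RGB = ((R'+m)×255, (G'+m)×255, (B'+m)×255) = (80.4287, 59.823, 113.577)
Round half up → RGB(80, 60, 114)


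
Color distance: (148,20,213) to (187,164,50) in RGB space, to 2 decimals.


d = √[(R₁-R₂)² + (G₁-G₂)² + (B₁-B₂)²]
d = √[(148-187)² + (20-164)² + (213-50)²]
d = √[1521 + 20736 + 26569]
d = √48826
d ≈ 220.97
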